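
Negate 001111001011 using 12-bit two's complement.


Original: 001111001011
Step 1 - Invert all bits: 110000110100
Step 2 - Add 1: 110000110100 + 1
= 110000110101 (represents -971)


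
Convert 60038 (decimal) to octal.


Divide by 8 repeatedly:
60038 ÷ 8 = 7504 remainder 6
7504 ÷ 8 = 938 remainder 0
938 ÷ 8 = 117 remainder 2
117 ÷ 8 = 14 remainder 5
14 ÷ 8 = 1 remainder 6
1 ÷ 8 = 0 remainder 1
Reading remainders bottom-up:
= 0o165206


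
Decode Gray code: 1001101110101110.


Gray code: 1001101110101110
MSB stays the same: 1
Each subsequent bit = prev_binary XOR current_gray:
  B[1] = 1 XOR 0 = 1
  B[2] = 1 XOR 0 = 1
  B[3] = 1 XOR 1 = 0
  B[4] = 0 XOR 1 = 1
  B[5] = 1 XOR 0 = 1
  B[6] = 1 XOR 1 = 0
  B[7] = 0 XOR 1 = 1
  B[8] = 1 XOR 1 = 0
  B[9] = 0 XOR 0 = 0
  B[10] = 0 XOR 1 = 1
  B[11] = 1 XOR 0 = 1
  B[12] = 1 XOR 1 = 0
  B[13] = 0 XOR 1 = 1
  B[14] = 1 XOR 1 = 0
  B[15] = 0 XOR 0 = 0
= 1110110100110100 (60724 decimal)


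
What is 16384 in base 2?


Divide by 2 repeatedly:
16384 ÷ 2 = 8192 remainder 0
8192 ÷ 2 = 4096 remainder 0
4096 ÷ 2 = 2048 remainder 0
2048 ÷ 2 = 1024 remainder 0
1024 ÷ 2 = 512 remainder 0
512 ÷ 2 = 256 remainder 0
256 ÷ 2 = 128 remainder 0
128 ÷ 2 = 64 remainder 0
64 ÷ 2 = 32 remainder 0
32 ÷ 2 = 16 remainder 0
16 ÷ 2 = 8 remainder 0
8 ÷ 2 = 4 remainder 0
4 ÷ 2 = 2 remainder 0
2 ÷ 2 = 1 remainder 0
1 ÷ 2 = 0 remainder 1
Reading remainders bottom-up:
= 100000000000000


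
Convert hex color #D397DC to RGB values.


Hex: #D397DC
R = D3₁₆ = 211
G = 97₁₆ = 151
B = DC₁₆ = 220
= RGB(211, 151, 220)


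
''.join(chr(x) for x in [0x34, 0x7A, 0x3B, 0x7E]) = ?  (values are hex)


Codes (hex): 0x34 0x7A 0x3B 0x7E
Per-code ASCII lookup:
  0x34 = 52  (range 48-57: digits, 52 - 48 = 4) → '4'
  0x7A = 122  (range 97-122: lowercase, 122 - 97 = 25) → 'z'
  0x3B = 59  (special character) → ';'
  0x7E = 126  (special character) → '~'
= '4z;~'


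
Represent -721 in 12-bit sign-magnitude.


Sign bit: 1 (negative)
Magnitude: 721 = 01011010001
= 101011010001


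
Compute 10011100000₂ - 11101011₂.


Align and subtract column by column (LSB to MSB, borrowing when needed):
  10011100000
- 00011101011
  -----------
  col 0: (0 - 0 borrow-in) - 1 → borrow from next column: (0+2) - 1 = 1, borrow out 1
  col 1: (0 - 1 borrow-in) - 1 → borrow from next column: (-1+2) - 1 = 0, borrow out 1
  col 2: (0 - 1 borrow-in) - 0 → borrow from next column: (-1+2) - 0 = 1, borrow out 1
  col 3: (0 - 1 borrow-in) - 1 → borrow from next column: (-1+2) - 1 = 0, borrow out 1
  col 4: (0 - 1 borrow-in) - 0 → borrow from next column: (-1+2) - 0 = 1, borrow out 1
  col 5: (1 - 1 borrow-in) - 1 → borrow from next column: (0+2) - 1 = 1, borrow out 1
  col 6: (1 - 1 borrow-in) - 1 → borrow from next column: (0+2) - 1 = 1, borrow out 1
  col 7: (1 - 1 borrow-in) - 1 → borrow from next column: (0+2) - 1 = 1, borrow out 1
  col 8: (0 - 1 borrow-in) - 0 → borrow from next column: (-1+2) - 0 = 1, borrow out 1
  col 9: (0 - 1 borrow-in) - 0 → borrow from next column: (-1+2) - 0 = 1, borrow out 1
  col 10: (1 - 1 borrow-in) - 0 → 0 - 0 = 0, borrow out 0
Reading bits MSB→LSB: 01111110101
Strip leading zeros: 1111110101
= 1111110101


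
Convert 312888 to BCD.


Each digit → 4-bit binary:
  3 → 0011
  1 → 0001
  2 → 0010
  8 → 1000
  8 → 1000
  8 → 1000
= 0011 0001 0010 1000 1000 1000


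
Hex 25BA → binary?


Each hex digit → 4 binary bits:
  2 = 0010
  5 = 0101
  B = 1011
  A = 1010
Concatenate: 0010 0101 1011 1010
= 0010010110111010


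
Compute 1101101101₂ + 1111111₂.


Align and add column by column (LSB to MSB, carry propagating):
  01101101101
+ 00001111111
  -----------
  col 0: 1 + 1 + 0 (carry in) = 2 → bit 0, carry out 1
  col 1: 0 + 1 + 1 (carry in) = 2 → bit 0, carry out 1
  col 2: 1 + 1 + 1 (carry in) = 3 → bit 1, carry out 1
  col 3: 1 + 1 + 1 (carry in) = 3 → bit 1, carry out 1
  col 4: 0 + 1 + 1 (carry in) = 2 → bit 0, carry out 1
  col 5: 1 + 1 + 1 (carry in) = 3 → bit 1, carry out 1
  col 6: 1 + 1 + 1 (carry in) = 3 → bit 1, carry out 1
  col 7: 0 + 0 + 1 (carry in) = 1 → bit 1, carry out 0
  col 8: 1 + 0 + 0 (carry in) = 1 → bit 1, carry out 0
  col 9: 1 + 0 + 0 (carry in) = 1 → bit 1, carry out 0
  col 10: 0 + 0 + 0 (carry in) = 0 → bit 0, carry out 0
Reading bits MSB→LSB: 01111101100
Strip leading zeros: 1111101100
= 1111101100


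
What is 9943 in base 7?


Divide by 7 repeatedly:
9943 ÷ 7 = 1420 remainder 3
1420 ÷ 7 = 202 remainder 6
202 ÷ 7 = 28 remainder 6
28 ÷ 7 = 4 remainder 0
4 ÷ 7 = 0 remainder 4
Reading remainders bottom-up:
= 40663


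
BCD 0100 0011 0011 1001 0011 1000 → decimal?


Each 4-bit group → digit:
  0100 → 4
  0011 → 3
  0011 → 3
  1001 → 9
  0011 → 3
  1000 → 8
= 433938


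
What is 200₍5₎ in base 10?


Positional values (base 5):
  0 × 5^0 = 0 × 1 = 0
  0 × 5^1 = 0 × 5 = 0
  2 × 5^2 = 2 × 25 = 50
Sum = 0 + 0 + 50
= 50


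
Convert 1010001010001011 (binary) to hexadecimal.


Group into 4-bit nibbles: 1010001010001011
  1010 = A
  0010 = 2
  1000 = 8
  1011 = B
= 0xA28B


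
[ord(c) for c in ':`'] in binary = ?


String: ':`'  (2 characters)
Per-character ASCII lookup:
  ':': special character: ':' = 58 → 111010
  '`': special character: '`' = 96 → 1100000
= 111010 1100000


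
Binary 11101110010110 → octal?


Group into 3-bit groups: 011101110010110
  011 = 3
  101 = 5
  110 = 6
  010 = 2
  110 = 6
= 0o35626


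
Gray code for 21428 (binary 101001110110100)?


Binary: 101001110110100
Gray code: G = B XOR (B >> 1)
B >> 1 = 010100111011010
101001110110100 XOR 010100111011010:
  1 XOR 0 = 1
  0 XOR 1 = 1
  1 XOR 0 = 1
  0 XOR 1 = 1
  0 XOR 0 = 0
  1 XOR 0 = 1
  1 XOR 1 = 0
  1 XOR 1 = 0
  0 XOR 1 = 1
  1 XOR 0 = 1
  1 XOR 1 = 0
  0 XOR 1 = 1
  1 XOR 0 = 1
  0 XOR 1 = 1
  0 XOR 0 = 0
= 111101001101110


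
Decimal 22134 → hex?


Divide by 16 repeatedly:
22134 ÷ 16 = 1383 remainder 6 (6)
1383 ÷ 16 = 86 remainder 7 (7)
86 ÷ 16 = 5 remainder 6 (6)
5 ÷ 16 = 0 remainder 5 (5)
Reading remainders bottom-up:
= 0x5676


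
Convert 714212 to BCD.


Each digit → 4-bit binary:
  7 → 0111
  1 → 0001
  4 → 0100
  2 → 0010
  1 → 0001
  2 → 0010
= 0111 0001 0100 0010 0001 0010


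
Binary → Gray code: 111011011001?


Binary: 111011011001
Gray code: G = B XOR (B >> 1)
B >> 1 = 011101101100
111011011001 XOR 011101101100:
  1 XOR 0 = 1
  1 XOR 1 = 0
  1 XOR 1 = 0
  0 XOR 1 = 1
  1 XOR 0 = 1
  1 XOR 1 = 0
  0 XOR 1 = 1
  1 XOR 0 = 1
  1 XOR 1 = 0
  0 XOR 1 = 1
  0 XOR 0 = 0
  1 XOR 0 = 1
= 100110110101


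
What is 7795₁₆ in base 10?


Positional values:
Position 0: 5 × 16^0 = 5 × 1 = 5
Position 1: 9 × 16^1 = 9 × 16 = 144
Position 2: 7 × 16^2 = 7 × 256 = 1792
Position 3: 7 × 16^3 = 7 × 4096 = 28672
Sum = 5 + 144 + 1792 + 28672
= 30613


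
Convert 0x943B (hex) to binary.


Each hex digit → 4 binary bits:
  9 = 1001
  4 = 0100
  3 = 0011
  B = 1011
Concatenate: 1001 0100 0011 1011
= 1001010000111011


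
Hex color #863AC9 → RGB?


Hex: #863AC9
R = 86₁₆ = 134
G = 3A₁₆ = 58
B = C9₁₆ = 201
= RGB(134, 58, 201)


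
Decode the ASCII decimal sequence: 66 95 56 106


Codes (decimal): 66 95 56 106
Per-code ASCII lookup:
  66  (range 65-90: uppercase, 66 - 65 = 1) → 'B'
  95  (special character) → '_'
  56  (range 48-57: digits, 56 - 48 = 8) → '8'
  106  (range 97-122: lowercase, 106 - 97 = 9) → 'j'
= 'B_8j'


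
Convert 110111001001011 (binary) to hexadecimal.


Group into 4-bit nibbles: 0110111001001011
  0110 = 6
  1110 = E
  0100 = 4
  1011 = B
= 0x6E4B


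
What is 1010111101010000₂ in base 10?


Positional values:
Bit 4: 1 × 2^4 = 16
Bit 6: 1 × 2^6 = 64
Bit 8: 1 × 2^8 = 256
Bit 9: 1 × 2^9 = 512
Bit 10: 1 × 2^10 = 1024
Bit 11: 1 × 2^11 = 2048
Bit 13: 1 × 2^13 = 8192
Bit 15: 1 × 2^15 = 32768
Sum = 16 + 64 + 256 + 512 + 1024 + 2048 + 8192 + 32768
= 44880


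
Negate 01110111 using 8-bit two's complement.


Original: 01110111
Step 1 - Invert all bits: 10001000
Step 2 - Add 1: 10001000 + 1
= 10001001 (represents -119)


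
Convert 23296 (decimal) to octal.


Divide by 8 repeatedly:
23296 ÷ 8 = 2912 remainder 0
2912 ÷ 8 = 364 remainder 0
364 ÷ 8 = 45 remainder 4
45 ÷ 8 = 5 remainder 5
5 ÷ 8 = 0 remainder 5
Reading remainders bottom-up:
= 0o55400


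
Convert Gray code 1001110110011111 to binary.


Gray code: 1001110110011111
MSB stays the same: 1
Each subsequent bit = prev_binary XOR current_gray:
  B[1] = 1 XOR 0 = 1
  B[2] = 1 XOR 0 = 1
  B[3] = 1 XOR 1 = 0
  B[4] = 0 XOR 1 = 1
  B[5] = 1 XOR 1 = 0
  B[6] = 0 XOR 0 = 0
  B[7] = 0 XOR 1 = 1
  B[8] = 1 XOR 1 = 0
  B[9] = 0 XOR 0 = 0
  B[10] = 0 XOR 0 = 0
  B[11] = 0 XOR 1 = 1
  B[12] = 1 XOR 1 = 0
  B[13] = 0 XOR 1 = 1
  B[14] = 1 XOR 1 = 0
  B[15] = 0 XOR 1 = 1
= 1110100100010101 (59669 decimal)


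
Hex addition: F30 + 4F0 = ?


Align and add column by column (LSB to MSB, each column mod 16 with carry):
  0F30
+ 04F0
  ----
  col 0: 0(0) + 0(0) + 0 (carry in) = 0 → 0(0), carry out 0
  col 1: 3(3) + F(15) + 0 (carry in) = 18 → 2(2), carry out 1
  col 2: F(15) + 4(4) + 1 (carry in) = 20 → 4(4), carry out 1
  col 3: 0(0) + 0(0) + 1 (carry in) = 1 → 1(1), carry out 0
Reading digits MSB→LSB: 1420
Strip leading zeros: 1420
= 0x1420


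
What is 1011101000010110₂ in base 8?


Group into 3-bit groups: 001011101000010110
  001 = 1
  011 = 3
  101 = 5
  000 = 0
  010 = 2
  110 = 6
= 0o135026


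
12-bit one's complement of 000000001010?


Original: 000000001010
Invert all bits:
  bit 0: 0 → 1
  bit 1: 0 → 1
  bit 2: 0 → 1
  bit 3: 0 → 1
  bit 4: 0 → 1
  bit 5: 0 → 1
  bit 6: 0 → 1
  bit 7: 0 → 1
  bit 8: 1 → 0
  bit 9: 0 → 1
  bit 10: 1 → 0
  bit 11: 0 → 1
= 111111110101


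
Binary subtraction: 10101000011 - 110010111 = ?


Align and subtract column by column (LSB to MSB, borrowing when needed):
  10101000011
- 00110010111
  -----------
  col 0: (1 - 0 borrow-in) - 1 → 1 - 1 = 0, borrow out 0
  col 1: (1 - 0 borrow-in) - 1 → 1 - 1 = 0, borrow out 0
  col 2: (0 - 0 borrow-in) - 1 → borrow from next column: (0+2) - 1 = 1, borrow out 1
  col 3: (0 - 1 borrow-in) - 0 → borrow from next column: (-1+2) - 0 = 1, borrow out 1
  col 4: (0 - 1 borrow-in) - 1 → borrow from next column: (-1+2) - 1 = 0, borrow out 1
  col 5: (0 - 1 borrow-in) - 0 → borrow from next column: (-1+2) - 0 = 1, borrow out 1
  col 6: (1 - 1 borrow-in) - 0 → 0 - 0 = 0, borrow out 0
  col 7: (0 - 0 borrow-in) - 1 → borrow from next column: (0+2) - 1 = 1, borrow out 1
  col 8: (1 - 1 borrow-in) - 1 → borrow from next column: (0+2) - 1 = 1, borrow out 1
  col 9: (0 - 1 borrow-in) - 0 → borrow from next column: (-1+2) - 0 = 1, borrow out 1
  col 10: (1 - 1 borrow-in) - 0 → 0 - 0 = 0, borrow out 0
Reading bits MSB→LSB: 01110101100
Strip leading zeros: 1110101100
= 1110101100


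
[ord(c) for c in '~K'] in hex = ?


String: '~K'  (2 characters)
Per-character ASCII lookup:
  '~': special character: '~' = 126 → 0x7E
  'K': uppercase starts at 65: 'K' = 65 + 10 = 75 → 0x4B
= 0x7E 0x4B


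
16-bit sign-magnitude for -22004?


Sign bit: 1 (negative)
Magnitude: 22004 = 101010111110100
= 1101010111110100


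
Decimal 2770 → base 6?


Divide by 6 repeatedly:
2770 ÷ 6 = 461 remainder 4
461 ÷ 6 = 76 remainder 5
76 ÷ 6 = 12 remainder 4
12 ÷ 6 = 2 remainder 0
2 ÷ 6 = 0 remainder 2
Reading remainders bottom-up:
= 20454


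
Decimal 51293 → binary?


Divide by 2 repeatedly:
51293 ÷ 2 = 25646 remainder 1
25646 ÷ 2 = 12823 remainder 0
12823 ÷ 2 = 6411 remainder 1
6411 ÷ 2 = 3205 remainder 1
3205 ÷ 2 = 1602 remainder 1
1602 ÷ 2 = 801 remainder 0
801 ÷ 2 = 400 remainder 1
400 ÷ 2 = 200 remainder 0
200 ÷ 2 = 100 remainder 0
100 ÷ 2 = 50 remainder 0
50 ÷ 2 = 25 remainder 0
25 ÷ 2 = 12 remainder 1
12 ÷ 2 = 6 remainder 0
6 ÷ 2 = 3 remainder 0
3 ÷ 2 = 1 remainder 1
1 ÷ 2 = 0 remainder 1
Reading remainders bottom-up:
= 1100100001011101


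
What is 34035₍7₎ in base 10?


Positional values (base 7):
  5 × 7^0 = 5 × 1 = 5
  3 × 7^1 = 3 × 7 = 21
  0 × 7^2 = 0 × 49 = 0
  4 × 7^3 = 4 × 343 = 1372
  3 × 7^4 = 3 × 2401 = 7203
Sum = 5 + 21 + 0 + 1372 + 7203
= 8601


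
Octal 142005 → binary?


Each octal digit → 3 binary bits:
  1 = 001
  4 = 100
  2 = 010
  0 = 000
  0 = 000
  5 = 101
Concatenate: 001 100 010 000 000 101
= 001100010000000101


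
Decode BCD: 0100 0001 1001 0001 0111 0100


Each 4-bit group → digit:
  0100 → 4
  0001 → 1
  1001 → 9
  0001 → 1
  0111 → 7
  0100 → 4
= 419174


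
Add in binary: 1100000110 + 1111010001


Align and add column by column (LSB to MSB, carry propagating):
  01100000110
+ 01111010001
  -----------
  col 0: 0 + 1 + 0 (carry in) = 1 → bit 1, carry out 0
  col 1: 1 + 0 + 0 (carry in) = 1 → bit 1, carry out 0
  col 2: 1 + 0 + 0 (carry in) = 1 → bit 1, carry out 0
  col 3: 0 + 0 + 0 (carry in) = 0 → bit 0, carry out 0
  col 4: 0 + 1 + 0 (carry in) = 1 → bit 1, carry out 0
  col 5: 0 + 0 + 0 (carry in) = 0 → bit 0, carry out 0
  col 6: 0 + 1 + 0 (carry in) = 1 → bit 1, carry out 0
  col 7: 0 + 1 + 0 (carry in) = 1 → bit 1, carry out 0
  col 8: 1 + 1 + 0 (carry in) = 2 → bit 0, carry out 1
  col 9: 1 + 1 + 1 (carry in) = 3 → bit 1, carry out 1
  col 10: 0 + 0 + 1 (carry in) = 1 → bit 1, carry out 0
Reading bits MSB→LSB: 11011010111
Strip leading zeros: 11011010111
= 11011010111


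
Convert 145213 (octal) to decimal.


Positional values:
Position 0: 3 × 8^0 = 3
Position 1: 1 × 8^1 = 8
Position 2: 2 × 8^2 = 128
Position 3: 5 × 8^3 = 2560
Position 4: 4 × 8^4 = 16384
Position 5: 1 × 8^5 = 32768
Sum = 3 + 8 + 128 + 2560 + 16384 + 32768
= 51851


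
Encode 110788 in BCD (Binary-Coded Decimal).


Each digit → 4-bit binary:
  1 → 0001
  1 → 0001
  0 → 0000
  7 → 0111
  8 → 1000
  8 → 1000
= 0001 0001 0000 0111 1000 1000


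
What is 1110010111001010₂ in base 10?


Positional values:
Bit 1: 1 × 2^1 = 2
Bit 3: 1 × 2^3 = 8
Bit 6: 1 × 2^6 = 64
Bit 7: 1 × 2^7 = 128
Bit 8: 1 × 2^8 = 256
Bit 10: 1 × 2^10 = 1024
Bit 13: 1 × 2^13 = 8192
Bit 14: 1 × 2^14 = 16384
Bit 15: 1 × 2^15 = 32768
Sum = 2 + 8 + 64 + 128 + 256 + 1024 + 8192 + 16384 + 32768
= 58826


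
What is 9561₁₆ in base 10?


Positional values:
Position 0: 1 × 16^0 = 1 × 1 = 1
Position 1: 6 × 16^1 = 6 × 16 = 96
Position 2: 5 × 16^2 = 5 × 256 = 1280
Position 3: 9 × 16^3 = 9 × 4096 = 36864
Sum = 1 + 96 + 1280 + 36864
= 38241


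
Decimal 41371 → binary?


Divide by 2 repeatedly:
41371 ÷ 2 = 20685 remainder 1
20685 ÷ 2 = 10342 remainder 1
10342 ÷ 2 = 5171 remainder 0
5171 ÷ 2 = 2585 remainder 1
2585 ÷ 2 = 1292 remainder 1
1292 ÷ 2 = 646 remainder 0
646 ÷ 2 = 323 remainder 0
323 ÷ 2 = 161 remainder 1
161 ÷ 2 = 80 remainder 1
80 ÷ 2 = 40 remainder 0
40 ÷ 2 = 20 remainder 0
20 ÷ 2 = 10 remainder 0
10 ÷ 2 = 5 remainder 0
5 ÷ 2 = 2 remainder 1
2 ÷ 2 = 1 remainder 0
1 ÷ 2 = 0 remainder 1
Reading remainders bottom-up:
= 1010000110011011


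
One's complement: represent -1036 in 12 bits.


Original: 010000001100
Invert all bits:
  bit 0: 0 → 1
  bit 1: 1 → 0
  bit 2: 0 → 1
  bit 3: 0 → 1
  bit 4: 0 → 1
  bit 5: 0 → 1
  bit 6: 0 → 1
  bit 7: 0 → 1
  bit 8: 1 → 0
  bit 9: 1 → 0
  bit 10: 0 → 1
  bit 11: 0 → 1
= 101111110011


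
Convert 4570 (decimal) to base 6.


Divide by 6 repeatedly:
4570 ÷ 6 = 761 remainder 4
761 ÷ 6 = 126 remainder 5
126 ÷ 6 = 21 remainder 0
21 ÷ 6 = 3 remainder 3
3 ÷ 6 = 0 remainder 3
Reading remainders bottom-up:
= 33054


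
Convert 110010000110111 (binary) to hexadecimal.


Group into 4-bit nibbles: 0110010000110111
  0110 = 6
  0100 = 4
  0011 = 3
  0111 = 7
= 0x6437


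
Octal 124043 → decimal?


Positional values:
Position 0: 3 × 8^0 = 3
Position 1: 4 × 8^1 = 32
Position 2: 0 × 8^2 = 0
Position 3: 4 × 8^3 = 2048
Position 4: 2 × 8^4 = 8192
Position 5: 1 × 8^5 = 32768
Sum = 3 + 32 + 0 + 2048 + 8192 + 32768
= 43043


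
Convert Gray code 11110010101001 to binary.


Gray code: 11110010101001
MSB stays the same: 1
Each subsequent bit = prev_binary XOR current_gray:
  B[1] = 1 XOR 1 = 0
  B[2] = 0 XOR 1 = 1
  B[3] = 1 XOR 1 = 0
  B[4] = 0 XOR 0 = 0
  B[5] = 0 XOR 0 = 0
  B[6] = 0 XOR 1 = 1
  B[7] = 1 XOR 0 = 1
  B[8] = 1 XOR 1 = 0
  B[9] = 0 XOR 0 = 0
  B[10] = 0 XOR 1 = 1
  B[11] = 1 XOR 0 = 1
  B[12] = 1 XOR 0 = 1
  B[13] = 1 XOR 1 = 0
= 10100011001110 (10446 decimal)


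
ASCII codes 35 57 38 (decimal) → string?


Codes (decimal): 35 57 38
Per-code ASCII lookup:
  35  (special character) → '#'
  57  (range 48-57: digits, 57 - 48 = 9) → '9'
  38  (special character) → '&'
= '#9&'


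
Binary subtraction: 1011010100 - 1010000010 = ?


Align and subtract column by column (LSB to MSB, borrowing when needed):
  1011010100
- 1010000010
  ----------
  col 0: (0 - 0 borrow-in) - 0 → 0 - 0 = 0, borrow out 0
  col 1: (0 - 0 borrow-in) - 1 → borrow from next column: (0+2) - 1 = 1, borrow out 1
  col 2: (1 - 1 borrow-in) - 0 → 0 - 0 = 0, borrow out 0
  col 3: (0 - 0 borrow-in) - 0 → 0 - 0 = 0, borrow out 0
  col 4: (1 - 0 borrow-in) - 0 → 1 - 0 = 1, borrow out 0
  col 5: (0 - 0 borrow-in) - 0 → 0 - 0 = 0, borrow out 0
  col 6: (1 - 0 borrow-in) - 0 → 1 - 0 = 1, borrow out 0
  col 7: (1 - 0 borrow-in) - 1 → 1 - 1 = 0, borrow out 0
  col 8: (0 - 0 borrow-in) - 0 → 0 - 0 = 0, borrow out 0
  col 9: (1 - 0 borrow-in) - 1 → 1 - 1 = 0, borrow out 0
Reading bits MSB→LSB: 0001010010
Strip leading zeros: 1010010
= 1010010


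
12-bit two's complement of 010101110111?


Original: 010101110111
Step 1 - Invert all bits: 101010001000
Step 2 - Add 1: 101010001000 + 1
= 101010001001 (represents -1399)


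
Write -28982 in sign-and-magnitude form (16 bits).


Sign bit: 1 (negative)
Magnitude: 28982 = 111000100110110
= 1111000100110110


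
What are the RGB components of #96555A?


Hex: #96555A
R = 96₁₆ = 150
G = 55₁₆ = 85
B = 5A₁₆ = 90
= RGB(150, 85, 90)


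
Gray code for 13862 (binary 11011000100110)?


Binary: 11011000100110
Gray code: G = B XOR (B >> 1)
B >> 1 = 01101100010011
11011000100110 XOR 01101100010011:
  1 XOR 0 = 1
  1 XOR 1 = 0
  0 XOR 1 = 1
  1 XOR 0 = 1
  1 XOR 1 = 0
  0 XOR 1 = 1
  0 XOR 0 = 0
  0 XOR 0 = 0
  1 XOR 0 = 1
  0 XOR 1 = 1
  0 XOR 0 = 0
  1 XOR 0 = 1
  1 XOR 1 = 0
  0 XOR 1 = 1
= 10110100110101


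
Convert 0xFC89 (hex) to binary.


Each hex digit → 4 binary bits:
  F = 1111
  C = 1100
  8 = 1000
  9 = 1001
Concatenate: 1111 1100 1000 1001
= 1111110010001001


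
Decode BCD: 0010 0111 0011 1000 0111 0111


Each 4-bit group → digit:
  0010 → 2
  0111 → 7
  0011 → 3
  1000 → 8
  0111 → 7
  0111 → 7
= 273877


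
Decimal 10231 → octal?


Divide by 8 repeatedly:
10231 ÷ 8 = 1278 remainder 7
1278 ÷ 8 = 159 remainder 6
159 ÷ 8 = 19 remainder 7
19 ÷ 8 = 2 remainder 3
2 ÷ 8 = 0 remainder 2
Reading remainders bottom-up:
= 0o23767


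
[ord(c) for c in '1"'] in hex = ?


String: '1"'  (2 characters)
Per-character ASCII lookup:
  '1': digits start at 48: '1' = 48 + 1 = 49 → 0x31
  '"': special character: '"' = 34 → 0x22
= 0x31 0x22


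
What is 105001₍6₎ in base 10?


Positional values (base 6):
  1 × 6^0 = 1 × 1 = 1
  0 × 6^1 = 0 × 6 = 0
  0 × 6^2 = 0 × 36 = 0
  5 × 6^3 = 5 × 216 = 1080
  0 × 6^4 = 0 × 1296 = 0
  1 × 6^5 = 1 × 7776 = 7776
Sum = 1 + 0 + 0 + 1080 + 0 + 7776
= 8857


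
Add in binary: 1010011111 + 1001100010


Align and add column by column (LSB to MSB, carry propagating):
  01010011111
+ 01001100010
  -----------
  col 0: 1 + 0 + 0 (carry in) = 1 → bit 1, carry out 0
  col 1: 1 + 1 + 0 (carry in) = 2 → bit 0, carry out 1
  col 2: 1 + 0 + 1 (carry in) = 2 → bit 0, carry out 1
  col 3: 1 + 0 + 1 (carry in) = 2 → bit 0, carry out 1
  col 4: 1 + 0 + 1 (carry in) = 2 → bit 0, carry out 1
  col 5: 0 + 1 + 1 (carry in) = 2 → bit 0, carry out 1
  col 6: 0 + 1 + 1 (carry in) = 2 → bit 0, carry out 1
  col 7: 1 + 0 + 1 (carry in) = 2 → bit 0, carry out 1
  col 8: 0 + 0 + 1 (carry in) = 1 → bit 1, carry out 0
  col 9: 1 + 1 + 0 (carry in) = 2 → bit 0, carry out 1
  col 10: 0 + 0 + 1 (carry in) = 1 → bit 1, carry out 0
Reading bits MSB→LSB: 10100000001
Strip leading zeros: 10100000001
= 10100000001


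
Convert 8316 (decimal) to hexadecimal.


Divide by 16 repeatedly:
8316 ÷ 16 = 519 remainder 12 (C)
519 ÷ 16 = 32 remainder 7 (7)
32 ÷ 16 = 2 remainder 0 (0)
2 ÷ 16 = 0 remainder 2 (2)
Reading remainders bottom-up:
= 0x207C


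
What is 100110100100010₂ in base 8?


Group into 3-bit groups: 100110100100010
  100 = 4
  110 = 6
  100 = 4
  100 = 4
  010 = 2
= 0o46442


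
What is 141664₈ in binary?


Each octal digit → 3 binary bits:
  1 = 001
  4 = 100
  1 = 001
  6 = 110
  6 = 110
  4 = 100
Concatenate: 001 100 001 110 110 100
= 001100001110110100


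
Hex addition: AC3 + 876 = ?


Align and add column by column (LSB to MSB, each column mod 16 with carry):
  0AC3
+ 0876
  ----
  col 0: 3(3) + 6(6) + 0 (carry in) = 9 → 9(9), carry out 0
  col 1: C(12) + 7(7) + 0 (carry in) = 19 → 3(3), carry out 1
  col 2: A(10) + 8(8) + 1 (carry in) = 19 → 3(3), carry out 1
  col 3: 0(0) + 0(0) + 1 (carry in) = 1 → 1(1), carry out 0
Reading digits MSB→LSB: 1339
Strip leading zeros: 1339
= 0x1339


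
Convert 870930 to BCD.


Each digit → 4-bit binary:
  8 → 1000
  7 → 0111
  0 → 0000
  9 → 1001
  3 → 0011
  0 → 0000
= 1000 0111 0000 1001 0011 0000


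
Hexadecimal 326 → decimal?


Positional values:
Position 0: 6 × 16^0 = 6 × 1 = 6
Position 1: 2 × 16^1 = 2 × 16 = 32
Position 2: 3 × 16^2 = 3 × 256 = 768
Sum = 6 + 32 + 768
= 806


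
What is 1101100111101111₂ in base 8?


Group into 3-bit groups: 001101100111101111
  001 = 1
  101 = 5
  100 = 4
  111 = 7
  101 = 5
  111 = 7
= 0o154757


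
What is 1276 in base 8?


Divide by 8 repeatedly:
1276 ÷ 8 = 159 remainder 4
159 ÷ 8 = 19 remainder 7
19 ÷ 8 = 2 remainder 3
2 ÷ 8 = 0 remainder 2
Reading remainders bottom-up:
= 0o2374


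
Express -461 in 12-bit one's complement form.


Original: 000111001101
Invert all bits:
  bit 0: 0 → 1
  bit 1: 0 → 1
  bit 2: 0 → 1
  bit 3: 1 → 0
  bit 4: 1 → 0
  bit 5: 1 → 0
  bit 6: 0 → 1
  bit 7: 0 → 1
  bit 8: 1 → 0
  bit 9: 1 → 0
  bit 10: 0 → 1
  bit 11: 1 → 0
= 111000110010


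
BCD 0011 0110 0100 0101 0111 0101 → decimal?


Each 4-bit group → digit:
  0011 → 3
  0110 → 6
  0100 → 4
  0101 → 5
  0111 → 7
  0101 → 5
= 364575


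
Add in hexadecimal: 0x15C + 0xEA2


Align and add column by column (LSB to MSB, each column mod 16 with carry):
  015C
+ 0EA2
  ----
  col 0: C(12) + 2(2) + 0 (carry in) = 14 → E(14), carry out 0
  col 1: 5(5) + A(10) + 0 (carry in) = 15 → F(15), carry out 0
  col 2: 1(1) + E(14) + 0 (carry in) = 15 → F(15), carry out 0
  col 3: 0(0) + 0(0) + 0 (carry in) = 0 → 0(0), carry out 0
Reading digits MSB→LSB: 0FFE
Strip leading zeros: FFE
= 0xFFE


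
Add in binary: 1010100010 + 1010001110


Align and add column by column (LSB to MSB, carry propagating):
  01010100010
+ 01010001110
  -----------
  col 0: 0 + 0 + 0 (carry in) = 0 → bit 0, carry out 0
  col 1: 1 + 1 + 0 (carry in) = 2 → bit 0, carry out 1
  col 2: 0 + 1 + 1 (carry in) = 2 → bit 0, carry out 1
  col 3: 0 + 1 + 1 (carry in) = 2 → bit 0, carry out 1
  col 4: 0 + 0 + 1 (carry in) = 1 → bit 1, carry out 0
  col 5: 1 + 0 + 0 (carry in) = 1 → bit 1, carry out 0
  col 6: 0 + 0 + 0 (carry in) = 0 → bit 0, carry out 0
  col 7: 1 + 1 + 0 (carry in) = 2 → bit 0, carry out 1
  col 8: 0 + 0 + 1 (carry in) = 1 → bit 1, carry out 0
  col 9: 1 + 1 + 0 (carry in) = 2 → bit 0, carry out 1
  col 10: 0 + 0 + 1 (carry in) = 1 → bit 1, carry out 0
Reading bits MSB→LSB: 10100110000
Strip leading zeros: 10100110000
= 10100110000


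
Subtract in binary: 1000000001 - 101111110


Align and subtract column by column (LSB to MSB, borrowing when needed):
  1000000001
- 0101111110
  ----------
  col 0: (1 - 0 borrow-in) - 0 → 1 - 0 = 1, borrow out 0
  col 1: (0 - 0 borrow-in) - 1 → borrow from next column: (0+2) - 1 = 1, borrow out 1
  col 2: (0 - 1 borrow-in) - 1 → borrow from next column: (-1+2) - 1 = 0, borrow out 1
  col 3: (0 - 1 borrow-in) - 1 → borrow from next column: (-1+2) - 1 = 0, borrow out 1
  col 4: (0 - 1 borrow-in) - 1 → borrow from next column: (-1+2) - 1 = 0, borrow out 1
  col 5: (0 - 1 borrow-in) - 1 → borrow from next column: (-1+2) - 1 = 0, borrow out 1
  col 6: (0 - 1 borrow-in) - 1 → borrow from next column: (-1+2) - 1 = 0, borrow out 1
  col 7: (0 - 1 borrow-in) - 0 → borrow from next column: (-1+2) - 0 = 1, borrow out 1
  col 8: (0 - 1 borrow-in) - 1 → borrow from next column: (-1+2) - 1 = 0, borrow out 1
  col 9: (1 - 1 borrow-in) - 0 → 0 - 0 = 0, borrow out 0
Reading bits MSB→LSB: 0010000011
Strip leading zeros: 10000011
= 10000011


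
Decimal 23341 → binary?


Divide by 2 repeatedly:
23341 ÷ 2 = 11670 remainder 1
11670 ÷ 2 = 5835 remainder 0
5835 ÷ 2 = 2917 remainder 1
2917 ÷ 2 = 1458 remainder 1
1458 ÷ 2 = 729 remainder 0
729 ÷ 2 = 364 remainder 1
364 ÷ 2 = 182 remainder 0
182 ÷ 2 = 91 remainder 0
91 ÷ 2 = 45 remainder 1
45 ÷ 2 = 22 remainder 1
22 ÷ 2 = 11 remainder 0
11 ÷ 2 = 5 remainder 1
5 ÷ 2 = 2 remainder 1
2 ÷ 2 = 1 remainder 0
1 ÷ 2 = 0 remainder 1
Reading remainders bottom-up:
= 101101100101101


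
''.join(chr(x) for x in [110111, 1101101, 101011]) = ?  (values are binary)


Codes (binary): 110111 1101101 101011
Per-code ASCII lookup:
  110111 = 55  (range 48-57: digits, 55 - 48 = 7) → '7'
  1101101 = 109  (range 97-122: lowercase, 109 - 97 = 12) → 'm'
  101011 = 43  (special character) → '+'
= '7m+'


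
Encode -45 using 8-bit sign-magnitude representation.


Sign bit: 1 (negative)
Magnitude: 45 = 0101101
= 10101101


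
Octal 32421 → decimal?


Positional values:
Position 0: 1 × 8^0 = 1
Position 1: 2 × 8^1 = 16
Position 2: 4 × 8^2 = 256
Position 3: 2 × 8^3 = 1024
Position 4: 3 × 8^4 = 12288
Sum = 1 + 16 + 256 + 1024 + 12288
= 13585


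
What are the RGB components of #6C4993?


Hex: #6C4993
R = 6C₁₆ = 108
G = 49₁₆ = 73
B = 93₁₆ = 147
= RGB(108, 73, 147)


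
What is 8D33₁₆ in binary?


Each hex digit → 4 binary bits:
  8 = 1000
  D = 1101
  3 = 0011
  3 = 0011
Concatenate: 1000 1101 0011 0011
= 1000110100110011


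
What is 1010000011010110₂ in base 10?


Positional values:
Bit 1: 1 × 2^1 = 2
Bit 2: 1 × 2^2 = 4
Bit 4: 1 × 2^4 = 16
Bit 6: 1 × 2^6 = 64
Bit 7: 1 × 2^7 = 128
Bit 13: 1 × 2^13 = 8192
Bit 15: 1 × 2^15 = 32768
Sum = 2 + 4 + 16 + 64 + 128 + 8192 + 32768
= 41174


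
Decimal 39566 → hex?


Divide by 16 repeatedly:
39566 ÷ 16 = 2472 remainder 14 (E)
2472 ÷ 16 = 154 remainder 8 (8)
154 ÷ 16 = 9 remainder 10 (A)
9 ÷ 16 = 0 remainder 9 (9)
Reading remainders bottom-up:
= 0x9A8E


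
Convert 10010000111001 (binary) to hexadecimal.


Group into 4-bit nibbles: 0010010000111001
  0010 = 2
  0100 = 4
  0011 = 3
  1001 = 9
= 0x2439


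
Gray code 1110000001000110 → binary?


Gray code: 1110000001000110
MSB stays the same: 1
Each subsequent bit = prev_binary XOR current_gray:
  B[1] = 1 XOR 1 = 0
  B[2] = 0 XOR 1 = 1
  B[3] = 1 XOR 0 = 1
  B[4] = 1 XOR 0 = 1
  B[5] = 1 XOR 0 = 1
  B[6] = 1 XOR 0 = 1
  B[7] = 1 XOR 0 = 1
  B[8] = 1 XOR 0 = 1
  B[9] = 1 XOR 1 = 0
  B[10] = 0 XOR 0 = 0
  B[11] = 0 XOR 0 = 0
  B[12] = 0 XOR 0 = 0
  B[13] = 0 XOR 1 = 1
  B[14] = 1 XOR 1 = 0
  B[15] = 0 XOR 0 = 0
= 1011111110000100 (49028 decimal)


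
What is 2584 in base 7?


Divide by 7 repeatedly:
2584 ÷ 7 = 369 remainder 1
369 ÷ 7 = 52 remainder 5
52 ÷ 7 = 7 remainder 3
7 ÷ 7 = 1 remainder 0
1 ÷ 7 = 0 remainder 1
Reading remainders bottom-up:
= 10351


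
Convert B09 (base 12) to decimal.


Positional values (base 12):
  9 × 12^0 = 9 × 1 = 9
  0 × 12^1 = 0 × 12 = 0
  B × 12^2 = 11 × 144 = 1584
Sum = 9 + 0 + 1584
= 1593


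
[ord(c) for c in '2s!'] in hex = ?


String: '2s!'  (3 characters)
Per-character ASCII lookup:
  '2': digits start at 48: '2' = 48 + 2 = 50 → 0x32
  's': lowercase starts at 97: 's' = 97 + 18 = 115 → 0x73
  '!': special character: '!' = 33 → 0x21
= 0x32 0x73 0x21


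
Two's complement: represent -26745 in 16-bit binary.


Original: 0110100001111001
Step 1 - Invert all bits: 1001011110000110
Step 2 - Add 1: 1001011110000110 + 1
= 1001011110000111 (represents -26745)


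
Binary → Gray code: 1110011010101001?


Binary: 1110011010101001
Gray code: G = B XOR (B >> 1)
B >> 1 = 0111001101010100
1110011010101001 XOR 0111001101010100:
  1 XOR 0 = 1
  1 XOR 1 = 0
  1 XOR 1 = 0
  0 XOR 1 = 1
  0 XOR 0 = 0
  1 XOR 0 = 1
  1 XOR 1 = 0
  0 XOR 1 = 1
  1 XOR 0 = 1
  0 XOR 1 = 1
  1 XOR 0 = 1
  0 XOR 1 = 1
  1 XOR 0 = 1
  0 XOR 1 = 1
  0 XOR 0 = 0
  1 XOR 0 = 1
= 1001010111111101


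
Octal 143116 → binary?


Each octal digit → 3 binary bits:
  1 = 001
  4 = 100
  3 = 011
  1 = 001
  1 = 001
  6 = 110
Concatenate: 001 100 011 001 001 110
= 001100011001001110


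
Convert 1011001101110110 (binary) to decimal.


Positional values:
Bit 1: 1 × 2^1 = 2
Bit 2: 1 × 2^2 = 4
Bit 4: 1 × 2^4 = 16
Bit 5: 1 × 2^5 = 32
Bit 6: 1 × 2^6 = 64
Bit 8: 1 × 2^8 = 256
Bit 9: 1 × 2^9 = 512
Bit 12: 1 × 2^12 = 4096
Bit 13: 1 × 2^13 = 8192
Bit 15: 1 × 2^15 = 32768
Sum = 2 + 4 + 16 + 32 + 64 + 256 + 512 + 4096 + 8192 + 32768
= 45942


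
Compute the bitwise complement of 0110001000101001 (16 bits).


Original: 0110001000101001
Invert all bits:
  bit 0: 0 → 1
  bit 1: 1 → 0
  bit 2: 1 → 0
  bit 3: 0 → 1
  bit 4: 0 → 1
  bit 5: 0 → 1
  bit 6: 1 → 0
  bit 7: 0 → 1
  bit 8: 0 → 1
  bit 9: 0 → 1
  bit 10: 1 → 0
  bit 11: 0 → 1
  bit 12: 1 → 0
  bit 13: 0 → 1
  bit 14: 0 → 1
  bit 15: 1 → 0
= 1001110111010110


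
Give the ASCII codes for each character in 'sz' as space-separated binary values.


String: 'sz'  (2 characters)
Per-character ASCII lookup:
  's': lowercase starts at 97: 's' = 97 + 18 = 115 → 1110011
  'z': lowercase starts at 97: 'z' = 97 + 25 = 122 → 1111010
= 1110011 1111010


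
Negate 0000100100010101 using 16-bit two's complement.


Original: 0000100100010101
Step 1 - Invert all bits: 1111011011101010
Step 2 - Add 1: 1111011011101010 + 1
= 1111011011101011 (represents -2325)


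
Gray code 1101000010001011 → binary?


Gray code: 1101000010001011
MSB stays the same: 1
Each subsequent bit = prev_binary XOR current_gray:
  B[1] = 1 XOR 1 = 0
  B[2] = 0 XOR 0 = 0
  B[3] = 0 XOR 1 = 1
  B[4] = 1 XOR 0 = 1
  B[5] = 1 XOR 0 = 1
  B[6] = 1 XOR 0 = 1
  B[7] = 1 XOR 0 = 1
  B[8] = 1 XOR 1 = 0
  B[9] = 0 XOR 0 = 0
  B[10] = 0 XOR 0 = 0
  B[11] = 0 XOR 0 = 0
  B[12] = 0 XOR 1 = 1
  B[13] = 1 XOR 0 = 1
  B[14] = 1 XOR 1 = 0
  B[15] = 0 XOR 1 = 1
= 1001111100001101 (40717 decimal)


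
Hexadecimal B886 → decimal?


Positional values:
Position 0: 6 × 16^0 = 6 × 1 = 6
Position 1: 8 × 16^1 = 8 × 16 = 128
Position 2: 8 × 16^2 = 8 × 256 = 2048
Position 3: B × 16^3 = 11 × 4096 = 45056
Sum = 6 + 128 + 2048 + 45056
= 47238


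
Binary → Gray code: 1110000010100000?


Binary: 1110000010100000
Gray code: G = B XOR (B >> 1)
B >> 1 = 0111000001010000
1110000010100000 XOR 0111000001010000:
  1 XOR 0 = 1
  1 XOR 1 = 0
  1 XOR 1 = 0
  0 XOR 1 = 1
  0 XOR 0 = 0
  0 XOR 0 = 0
  0 XOR 0 = 0
  0 XOR 0 = 0
  1 XOR 0 = 1
  0 XOR 1 = 1
  1 XOR 0 = 1
  0 XOR 1 = 1
  0 XOR 0 = 0
  0 XOR 0 = 0
  0 XOR 0 = 0
  0 XOR 0 = 0
= 1001000011110000


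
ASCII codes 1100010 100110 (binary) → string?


Codes (binary): 1100010 100110
Per-code ASCII lookup:
  1100010 = 98  (range 97-122: lowercase, 98 - 97 = 1) → 'b'
  100110 = 38  (special character) → '&'
= 'b&'


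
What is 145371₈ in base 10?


Positional values:
Position 0: 1 × 8^0 = 1
Position 1: 7 × 8^1 = 56
Position 2: 3 × 8^2 = 192
Position 3: 5 × 8^3 = 2560
Position 4: 4 × 8^4 = 16384
Position 5: 1 × 8^5 = 32768
Sum = 1 + 56 + 192 + 2560 + 16384 + 32768
= 51961


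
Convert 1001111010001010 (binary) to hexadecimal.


Group into 4-bit nibbles: 1001111010001010
  1001 = 9
  1110 = E
  1000 = 8
  1010 = A
= 0x9E8A


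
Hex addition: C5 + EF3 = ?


Align and add column by column (LSB to MSB, each column mod 16 with carry):
  00C5
+ 0EF3
  ----
  col 0: 5(5) + 3(3) + 0 (carry in) = 8 → 8(8), carry out 0
  col 1: C(12) + F(15) + 0 (carry in) = 27 → B(11), carry out 1
  col 2: 0(0) + E(14) + 1 (carry in) = 15 → F(15), carry out 0
  col 3: 0(0) + 0(0) + 0 (carry in) = 0 → 0(0), carry out 0
Reading digits MSB→LSB: 0FB8
Strip leading zeros: FB8
= 0xFB8


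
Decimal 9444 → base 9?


Divide by 9 repeatedly:
9444 ÷ 9 = 1049 remainder 3
1049 ÷ 9 = 116 remainder 5
116 ÷ 9 = 12 remainder 8
12 ÷ 9 = 1 remainder 3
1 ÷ 9 = 0 remainder 1
Reading remainders bottom-up:
= 13853


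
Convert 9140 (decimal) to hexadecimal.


Divide by 16 repeatedly:
9140 ÷ 16 = 571 remainder 4 (4)
571 ÷ 16 = 35 remainder 11 (B)
35 ÷ 16 = 2 remainder 3 (3)
2 ÷ 16 = 0 remainder 2 (2)
Reading remainders bottom-up:
= 0x23B4


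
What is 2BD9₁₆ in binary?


Each hex digit → 4 binary bits:
  2 = 0010
  B = 1011
  D = 1101
  9 = 1001
Concatenate: 0010 1011 1101 1001
= 0010101111011001


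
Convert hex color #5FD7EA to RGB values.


Hex: #5FD7EA
R = 5F₁₆ = 95
G = D7₁₆ = 215
B = EA₁₆ = 234
= RGB(95, 215, 234)


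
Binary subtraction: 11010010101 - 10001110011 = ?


Align and subtract column by column (LSB to MSB, borrowing when needed):
  11010010101
- 10001110011
  -----------
  col 0: (1 - 0 borrow-in) - 1 → 1 - 1 = 0, borrow out 0
  col 1: (0 - 0 borrow-in) - 1 → borrow from next column: (0+2) - 1 = 1, borrow out 1
  col 2: (1 - 1 borrow-in) - 0 → 0 - 0 = 0, borrow out 0
  col 3: (0 - 0 borrow-in) - 0 → 0 - 0 = 0, borrow out 0
  col 4: (1 - 0 borrow-in) - 1 → 1 - 1 = 0, borrow out 0
  col 5: (0 - 0 borrow-in) - 1 → borrow from next column: (0+2) - 1 = 1, borrow out 1
  col 6: (0 - 1 borrow-in) - 1 → borrow from next column: (-1+2) - 1 = 0, borrow out 1
  col 7: (1 - 1 borrow-in) - 0 → 0 - 0 = 0, borrow out 0
  col 8: (0 - 0 borrow-in) - 0 → 0 - 0 = 0, borrow out 0
  col 9: (1 - 0 borrow-in) - 0 → 1 - 0 = 1, borrow out 0
  col 10: (1 - 0 borrow-in) - 1 → 1 - 1 = 0, borrow out 0
Reading bits MSB→LSB: 01000100010
Strip leading zeros: 1000100010
= 1000100010


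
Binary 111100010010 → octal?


Group into 3-bit groups: 111100010010
  111 = 7
  100 = 4
  010 = 2
  010 = 2
= 0o7422


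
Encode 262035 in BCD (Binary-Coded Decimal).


Each digit → 4-bit binary:
  2 → 0010
  6 → 0110
  2 → 0010
  0 → 0000
  3 → 0011
  5 → 0101
= 0010 0110 0010 0000 0011 0101


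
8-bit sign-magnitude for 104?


Sign bit: 0 (positive)
Magnitude: 104 = 1101000
= 01101000


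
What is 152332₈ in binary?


Each octal digit → 3 binary bits:
  1 = 001
  5 = 101
  2 = 010
  3 = 011
  3 = 011
  2 = 010
Concatenate: 001 101 010 011 011 010
= 001101010011011010


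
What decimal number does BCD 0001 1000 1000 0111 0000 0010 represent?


Each 4-bit group → digit:
  0001 → 1
  1000 → 8
  1000 → 8
  0111 → 7
  0000 → 0
  0010 → 2
= 188702


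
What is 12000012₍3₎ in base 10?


Positional values (base 3):
  2 × 3^0 = 2 × 1 = 2
  1 × 3^1 = 1 × 3 = 3
  0 × 3^2 = 0 × 9 = 0
  0 × 3^3 = 0 × 27 = 0
  0 × 3^4 = 0 × 81 = 0
  0 × 3^5 = 0 × 243 = 0
  2 × 3^6 = 2 × 729 = 1458
  1 × 3^7 = 1 × 2187 = 2187
Sum = 2 + 3 + 0 + 0 + 0 + 0 + 1458 + 2187
= 3650


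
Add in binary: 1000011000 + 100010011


Align and add column by column (LSB to MSB, carry propagating):
  01000011000
+ 00100010011
  -----------
  col 0: 0 + 1 + 0 (carry in) = 1 → bit 1, carry out 0
  col 1: 0 + 1 + 0 (carry in) = 1 → bit 1, carry out 0
  col 2: 0 + 0 + 0 (carry in) = 0 → bit 0, carry out 0
  col 3: 1 + 0 + 0 (carry in) = 1 → bit 1, carry out 0
  col 4: 1 + 1 + 0 (carry in) = 2 → bit 0, carry out 1
  col 5: 0 + 0 + 1 (carry in) = 1 → bit 1, carry out 0
  col 6: 0 + 0 + 0 (carry in) = 0 → bit 0, carry out 0
  col 7: 0 + 0 + 0 (carry in) = 0 → bit 0, carry out 0
  col 8: 0 + 1 + 0 (carry in) = 1 → bit 1, carry out 0
  col 9: 1 + 0 + 0 (carry in) = 1 → bit 1, carry out 0
  col 10: 0 + 0 + 0 (carry in) = 0 → bit 0, carry out 0
Reading bits MSB→LSB: 01100101011
Strip leading zeros: 1100101011
= 1100101011


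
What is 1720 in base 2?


Divide by 2 repeatedly:
1720 ÷ 2 = 860 remainder 0
860 ÷ 2 = 430 remainder 0
430 ÷ 2 = 215 remainder 0
215 ÷ 2 = 107 remainder 1
107 ÷ 2 = 53 remainder 1
53 ÷ 2 = 26 remainder 1
26 ÷ 2 = 13 remainder 0
13 ÷ 2 = 6 remainder 1
6 ÷ 2 = 3 remainder 0
3 ÷ 2 = 1 remainder 1
1 ÷ 2 = 0 remainder 1
Reading remainders bottom-up:
= 11010111000


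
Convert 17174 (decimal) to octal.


Divide by 8 repeatedly:
17174 ÷ 8 = 2146 remainder 6
2146 ÷ 8 = 268 remainder 2
268 ÷ 8 = 33 remainder 4
33 ÷ 8 = 4 remainder 1
4 ÷ 8 = 0 remainder 4
Reading remainders bottom-up:
= 0o41426


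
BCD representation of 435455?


Each digit → 4-bit binary:
  4 → 0100
  3 → 0011
  5 → 0101
  4 → 0100
  5 → 0101
  5 → 0101
= 0100 0011 0101 0100 0101 0101


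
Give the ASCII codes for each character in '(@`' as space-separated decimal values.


String: '(@`'  (3 characters)
Per-character ASCII lookup:
  '(': special character: '(' = 40
  '@': special character: '@' = 64
  '`': special character: '`' = 96
= 40 64 96


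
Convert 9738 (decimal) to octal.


Divide by 8 repeatedly:
9738 ÷ 8 = 1217 remainder 2
1217 ÷ 8 = 152 remainder 1
152 ÷ 8 = 19 remainder 0
19 ÷ 8 = 2 remainder 3
2 ÷ 8 = 0 remainder 2
Reading remainders bottom-up:
= 0o23012


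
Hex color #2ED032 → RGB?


Hex: #2ED032
R = 2E₁₆ = 46
G = D0₁₆ = 208
B = 32₁₆ = 50
= RGB(46, 208, 50)


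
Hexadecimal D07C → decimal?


Positional values:
Position 0: C × 16^0 = 12 × 1 = 12
Position 1: 7 × 16^1 = 7 × 16 = 112
Position 2: 0 × 16^2 = 0 × 256 = 0
Position 3: D × 16^3 = 13 × 4096 = 53248
Sum = 12 + 112 + 0 + 53248
= 53372


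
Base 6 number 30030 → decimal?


Positional values (base 6):
  0 × 6^0 = 0 × 1 = 0
  3 × 6^1 = 3 × 6 = 18
  0 × 6^2 = 0 × 36 = 0
  0 × 6^3 = 0 × 216 = 0
  3 × 6^4 = 3 × 1296 = 3888
Sum = 0 + 18 + 0 + 0 + 3888
= 3906


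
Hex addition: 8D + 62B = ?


Align and add column by column (LSB to MSB, each column mod 16 with carry):
  008D
+ 062B
  ----
  col 0: D(13) + B(11) + 0 (carry in) = 24 → 8(8), carry out 1
  col 1: 8(8) + 2(2) + 1 (carry in) = 11 → B(11), carry out 0
  col 2: 0(0) + 6(6) + 0 (carry in) = 6 → 6(6), carry out 0
  col 3: 0(0) + 0(0) + 0 (carry in) = 0 → 0(0), carry out 0
Reading digits MSB→LSB: 06B8
Strip leading zeros: 6B8
= 0x6B8


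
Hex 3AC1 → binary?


Each hex digit → 4 binary bits:
  3 = 0011
  A = 1010
  C = 1100
  1 = 0001
Concatenate: 0011 1010 1100 0001
= 0011101011000001


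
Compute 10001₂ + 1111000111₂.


Align and add column by column (LSB to MSB, carry propagating):
  00000010001
+ 01111000111
  -----------
  col 0: 1 + 1 + 0 (carry in) = 2 → bit 0, carry out 1
  col 1: 0 + 1 + 1 (carry in) = 2 → bit 0, carry out 1
  col 2: 0 + 1 + 1 (carry in) = 2 → bit 0, carry out 1
  col 3: 0 + 0 + 1 (carry in) = 1 → bit 1, carry out 0
  col 4: 1 + 0 + 0 (carry in) = 1 → bit 1, carry out 0
  col 5: 0 + 0 + 0 (carry in) = 0 → bit 0, carry out 0
  col 6: 0 + 1 + 0 (carry in) = 1 → bit 1, carry out 0
  col 7: 0 + 1 + 0 (carry in) = 1 → bit 1, carry out 0
  col 8: 0 + 1 + 0 (carry in) = 1 → bit 1, carry out 0
  col 9: 0 + 1 + 0 (carry in) = 1 → bit 1, carry out 0
  col 10: 0 + 0 + 0 (carry in) = 0 → bit 0, carry out 0
Reading bits MSB→LSB: 01111011000
Strip leading zeros: 1111011000
= 1111011000
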